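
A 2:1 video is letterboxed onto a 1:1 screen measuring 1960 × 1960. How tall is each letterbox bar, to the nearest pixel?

490 px

2:1 (2.000) > 1:1 (1.000), so the video fills the width.
That makes the image 980.00 px tall (1960 × 1/2).
1960 − 980.00 = 980.00 px of bars (490.00 each).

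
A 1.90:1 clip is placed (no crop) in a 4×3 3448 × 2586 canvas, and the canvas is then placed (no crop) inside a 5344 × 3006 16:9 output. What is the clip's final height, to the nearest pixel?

1.90:1 in 3448×2586: fills the width, so the clip is 3448.00 × 1814.74.
The 4×3 canvas is height-limited in 5344×3006, giving 4008.00 × 3006.00; scale factor 1.1624.
Applying the same ×1.1624: 1814.74 → 2109.47.

2109 px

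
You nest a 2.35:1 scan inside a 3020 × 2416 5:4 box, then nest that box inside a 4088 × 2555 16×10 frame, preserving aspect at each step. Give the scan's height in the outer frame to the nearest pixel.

1359 px

2.35:1 in 3020×2416: fills the width, so the scan is 3020.00 × 1285.11.
The 5:4 canvas is height-limited in 4088×2555, giving 3193.75 × 2555.00; scale factor 1.0575.
So the scan's height is 1285.11 × 1.0575 ≈ 1359.04.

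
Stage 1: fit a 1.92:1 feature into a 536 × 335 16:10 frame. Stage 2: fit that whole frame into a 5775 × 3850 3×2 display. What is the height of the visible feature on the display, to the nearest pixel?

3008 px

Inside the 536×335 canvas the feature is width-limited at 536.00 × 279.17.
Second fit — the 16:10 canvas into 5775×3850 spans the width: 5775.00 × 3609.38 (×10.7743 from 536×335).
The feature scales with it: height 279.17 × 10.7743 ≈ 3007.81.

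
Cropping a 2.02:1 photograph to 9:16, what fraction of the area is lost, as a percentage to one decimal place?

9:16 is narrower than 2.02:1, so the crop keeps the full height and trims the width.
Area ratio = (0.562)/(2.020) = 27.85%; the remaining 72.15% is cropped out.

72.2%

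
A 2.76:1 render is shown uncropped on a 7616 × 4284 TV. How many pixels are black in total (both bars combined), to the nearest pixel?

2.76:1 (2.760) > 16:9 (1.778), so the render fills the width.
Content height = 7616 / 2.760 ≈ 2759.4203 px.
4284 − 2759.4203 = 1524.5797 px of bars.
Across the 7616-px span: 1524.5797 × 7616 ≈ 11611199 px.

11611199 pixels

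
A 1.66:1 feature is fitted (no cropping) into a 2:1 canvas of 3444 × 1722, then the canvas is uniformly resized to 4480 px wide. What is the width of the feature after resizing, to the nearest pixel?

3718 px

At 3444×1722 the feature is height-limited, so width = 1722 × 1.660 ≈ 2858.52 px.
The frame scales by 4480/3444 = 1.3008; 2858.52 × 1.3008 ≈ 3718.40 px.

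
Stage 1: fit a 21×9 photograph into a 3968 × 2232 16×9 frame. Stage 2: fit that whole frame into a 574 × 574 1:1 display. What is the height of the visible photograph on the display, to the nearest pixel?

21×9 in 3968×2232: fills the width, so the photograph is 3968.00 × 1700.57.
16×9 in 574×574: fills the width, so the intermediate becomes 574.00 × 322.88 — a scale of ×0.1447.
The photograph scales with it: height 1700.57 × 0.1447 ≈ 246.00.

246 px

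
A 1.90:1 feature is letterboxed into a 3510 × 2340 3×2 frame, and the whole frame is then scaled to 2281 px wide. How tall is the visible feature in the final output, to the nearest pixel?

1201 px

Fitted into 3510×2340, the feature spans the width; its height is 3510 / 1.900 ≈ 1847.37 px.
Scaling 3510 → 2281 is ×0.6499, so the height becomes 1847.37 × 0.6499 ≈ 1200.53 px.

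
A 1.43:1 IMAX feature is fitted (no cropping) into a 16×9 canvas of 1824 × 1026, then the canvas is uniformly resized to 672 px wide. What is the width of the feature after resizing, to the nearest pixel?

In the 1824×1026 frame the feature fills the height: width = 1026 × 1.430 ≈ 1467.18 px.
Resizing to 672 px wide multiplies everything by 0.3684: 1467.18 → 540.54 px.

541 px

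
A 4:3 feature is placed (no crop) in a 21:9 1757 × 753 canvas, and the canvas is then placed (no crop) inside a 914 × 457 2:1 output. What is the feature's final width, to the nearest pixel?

Inside the 1757×753 canvas the feature is height-limited at 1004.00 × 753.00.
Second fit — the 21:9 canvas into 914×457 spans the width: 914.00 × 391.71 (×0.5202 from 1757×753).
The feature scales with it: width 1004.00 × 0.5202 ≈ 522.29.

522 px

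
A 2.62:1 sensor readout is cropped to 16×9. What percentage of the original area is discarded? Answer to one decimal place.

32.1%

Going from 2.62:1 to 16×9 means cutting width while keeping height.
Fraction kept = (1.778)/(2.620) ≈ 67.85%, so 32.15% is lost.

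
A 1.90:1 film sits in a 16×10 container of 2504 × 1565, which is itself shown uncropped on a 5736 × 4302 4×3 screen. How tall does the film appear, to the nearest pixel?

3019 px

1.90:1 in 2504×1565: fills the width, so the film is 2504.00 × 1317.89.
16×10 in 5736×4302: fills the width, so the intermediate becomes 5736.00 × 3585.00 — a scale of ×2.2907.
Applying the same ×2.2907: 1317.89 → 3018.95.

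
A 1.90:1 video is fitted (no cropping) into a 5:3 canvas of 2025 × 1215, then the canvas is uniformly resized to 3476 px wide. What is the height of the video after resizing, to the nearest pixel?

1829 px

Fitted into 2025×1215, the video spans the width; its height is 2025 / 1.900 ≈ 1065.79 px.
The frame scales by 3476/2025 = 1.7165; 1065.79 × 1.7165 ≈ 1829.47 px.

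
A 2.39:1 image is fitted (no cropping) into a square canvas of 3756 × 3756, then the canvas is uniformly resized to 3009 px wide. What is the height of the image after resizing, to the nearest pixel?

Fitted into 3756×3756, the image spans the width; its height is 3756 / 2.390 ≈ 1571.55 px.
Scaling 3756 → 3009 is ×0.8011, so the height becomes 1571.55 × 0.8011 ≈ 1259.00 px.

1259 px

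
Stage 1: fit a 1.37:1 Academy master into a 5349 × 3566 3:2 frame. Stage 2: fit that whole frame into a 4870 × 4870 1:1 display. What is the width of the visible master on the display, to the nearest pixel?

4448 px

First fit — 1.37:1 Academy into 5349×3566 spans the height: 4885.42 × 3566.00.
The 3:2 canvas is width-limited in 4870×4870, giving 4870.00 × 3246.67; scale factor 0.9105.
So the master's width is 4885.42 × 0.9105 ≈ 4447.93.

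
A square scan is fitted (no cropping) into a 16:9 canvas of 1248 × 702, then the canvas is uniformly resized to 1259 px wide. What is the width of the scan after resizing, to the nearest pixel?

708 px

Fitted into 1248×702, the scan spans the height; its width is 702 × 1/1 ≈ 702.00 px.
The frame scales by 1259/1248 = 1.0088; 702.00 × 1.0088 ≈ 708.19 px.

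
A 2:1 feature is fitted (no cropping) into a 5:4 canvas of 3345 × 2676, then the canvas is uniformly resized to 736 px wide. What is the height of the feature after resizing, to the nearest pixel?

368 px

In the 3345×2676 frame the feature fills the width: height = 3345 × 1/2 ≈ 1672.50 px.
The frame scales by 736/3345 = 0.2200; 1672.50 × 0.2200 ≈ 368.00 px.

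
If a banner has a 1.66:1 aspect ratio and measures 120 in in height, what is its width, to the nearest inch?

199 in

At 1.66:1, 120 × 1.660 ≈ 199.20.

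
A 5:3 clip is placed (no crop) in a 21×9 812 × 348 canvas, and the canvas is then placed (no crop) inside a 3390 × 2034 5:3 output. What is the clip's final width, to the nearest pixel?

2421 px

First fit — 5:3 into 812×348 spans the height: 580.00 × 348.00.
Second fit — the 21×9 canvas into 3390×2034 spans the width: 3390.00 × 1452.86 (×4.1749 from 812×348).
The clip scales with it: width 580.00 × 4.1749 ≈ 2421.43.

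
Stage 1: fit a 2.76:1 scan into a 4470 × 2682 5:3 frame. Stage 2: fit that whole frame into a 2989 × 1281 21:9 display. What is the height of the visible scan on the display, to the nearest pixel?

First fit — 2.76:1 into 4470×2682 spans the width: 4470.00 × 1619.57.
Second fit — the 5:3 canvas into 2989×1281 spans the height: 2135.00 × 1281.00 (×0.4776 from 4470×2682).
Applying the same ×0.4776: 1619.57 → 773.55.

774 px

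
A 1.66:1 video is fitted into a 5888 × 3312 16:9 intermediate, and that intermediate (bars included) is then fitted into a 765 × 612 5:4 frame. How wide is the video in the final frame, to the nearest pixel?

1.66:1 in 5888×3312: fills the height, so the video is 5497.92 × 3312.00.
The 16:9 canvas is width-limited in 765×612, giving 765.00 × 430.31; scale factor 0.1299.
The video scales with it: width 5497.92 × 0.1299 ≈ 714.32.

714 px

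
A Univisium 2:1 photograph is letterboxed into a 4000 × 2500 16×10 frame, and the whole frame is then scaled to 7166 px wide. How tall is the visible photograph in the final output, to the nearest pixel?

3583 px

At 4000×2500 the photograph is width-limited, so height = 4000 × 1/2 ≈ 2000.00 px.
Scaling 4000 → 7166 is ×1.7915, so the height becomes 2000.00 × 1.7915 ≈ 3583.00 px.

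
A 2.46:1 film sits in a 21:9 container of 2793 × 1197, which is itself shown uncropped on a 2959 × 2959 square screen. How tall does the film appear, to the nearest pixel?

Inside the 2793×1197 canvas the film is width-limited at 2793.00 × 1135.37.
21:9 in 2959×2959: fills the width, so the intermediate becomes 2959.00 × 1268.14 — a scale of ×1.0594.
Applying the same ×1.0594: 1135.37 → 1202.85.

1203 px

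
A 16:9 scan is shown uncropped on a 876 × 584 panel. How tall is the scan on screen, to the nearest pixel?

493 px

Since 1.778 > 1.500, the scan is width-limited.
That makes the image 492.75 px tall (876 × 9/16).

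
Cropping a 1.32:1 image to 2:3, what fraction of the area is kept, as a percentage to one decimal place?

Going from 1.32:1 to 2:3 means cutting width while keeping height.
Fraction kept = (0.667)/(1.320) ≈ 50.51%.

50.5%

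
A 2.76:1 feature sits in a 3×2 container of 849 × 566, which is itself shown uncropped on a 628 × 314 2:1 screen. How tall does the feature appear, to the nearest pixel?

171 px

Inside the 849×566 canvas the feature is width-limited at 849.00 × 307.61.
The 3×2 canvas is height-limited in 628×314, giving 471.00 × 314.00; scale factor 0.5548.
So the feature's height is 307.61 × 0.5548 ≈ 170.65.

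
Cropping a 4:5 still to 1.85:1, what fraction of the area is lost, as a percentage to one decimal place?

56.8%

Going from 4:5 to 1.85:1 means cutting height while keeping width.
(0.800)/(1.850) ≈ 0.432 of the area survives, leaving 56.76% discarded.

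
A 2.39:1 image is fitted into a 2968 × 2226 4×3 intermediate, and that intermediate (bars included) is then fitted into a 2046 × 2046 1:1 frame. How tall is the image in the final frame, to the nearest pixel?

856 px

2.39:1 in 2968×2226: fills the width, so the image is 2968.00 × 1241.84.
The 4×3 canvas is width-limited in 2046×2046, giving 2046.00 × 1534.50; scale factor 0.6894.
Applying the same ×0.6894: 1241.84 → 856.07.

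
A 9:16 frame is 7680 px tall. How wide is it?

4320 px

7680 / 16 × 9 = 4320.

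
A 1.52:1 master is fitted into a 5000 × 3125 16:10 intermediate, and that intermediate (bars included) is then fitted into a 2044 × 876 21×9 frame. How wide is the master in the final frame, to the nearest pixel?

First fit — 1.52:1 into 5000×3125 spans the height: 4750.00 × 3125.00.
The 16:10 canvas is height-limited in 2044×876, giving 1401.60 × 876.00; scale factor 0.2803.
The master scales with it: width 4750.00 × 0.2803 ≈ 1331.52.

1332 px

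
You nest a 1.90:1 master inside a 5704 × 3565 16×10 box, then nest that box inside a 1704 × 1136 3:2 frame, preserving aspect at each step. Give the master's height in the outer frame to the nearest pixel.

First fit — 1.90:1 into 5704×3565 spans the width: 5704.00 × 3002.11.
The 16×10 canvas is width-limited in 1704×1136, giving 1704.00 × 1065.00; scale factor 0.2987.
Applying the same ×0.2987: 3002.11 → 896.84.

897 px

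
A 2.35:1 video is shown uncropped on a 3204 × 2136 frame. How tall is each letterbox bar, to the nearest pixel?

386 px

2.35:1 (2.350) > 3×2 (1.500), so the video fills the width.
The video is 3204 / 2.350 ≈ 1363.40 px tall.
2136 − 1363.40 = 772.60 px of bars (386.30 each).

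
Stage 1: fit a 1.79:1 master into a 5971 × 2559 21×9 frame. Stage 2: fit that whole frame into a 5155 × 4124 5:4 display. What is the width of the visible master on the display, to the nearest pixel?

3955 px

Inside the 5971×2559 canvas the master is height-limited at 4580.61 × 2559.00.
Second fit — the 21×9 canvas into 5155×4124 spans the width: 5155.00 × 2209.29 (×0.8633 from 5971×2559).
Applying the same ×0.8633: 4580.61 → 3954.62.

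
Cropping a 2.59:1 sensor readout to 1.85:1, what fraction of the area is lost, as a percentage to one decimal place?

28.6%

The height stays; only width is cut (since 1.85:1 is narrower than 2.59:1).
Fraction kept = (1.850)/(2.590) ≈ 71.43%, so 28.57% is lost.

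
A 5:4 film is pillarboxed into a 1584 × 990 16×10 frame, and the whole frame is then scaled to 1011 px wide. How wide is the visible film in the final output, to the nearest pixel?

790 px

In the 1584×990 frame the film fills the height: width = 990 × 5/4 ≈ 1237.50 px.
Scaling 1584 → 1011 is ×0.6383, so the width becomes 1237.50 × 0.6383 ≈ 789.84 px.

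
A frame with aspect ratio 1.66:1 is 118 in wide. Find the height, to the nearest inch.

71 in

At 1.66:1, 118 / 1.660 ≈ 71.08.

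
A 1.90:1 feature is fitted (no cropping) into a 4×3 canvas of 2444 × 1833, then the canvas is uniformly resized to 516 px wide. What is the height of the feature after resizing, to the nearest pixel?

272 px

In the 2444×1833 frame the feature fills the width: height = 2444 / 1.900 ≈ 1286.32 px.
Resizing to 516 px wide multiplies everything by 0.2111: 1286.32 → 271.58 px.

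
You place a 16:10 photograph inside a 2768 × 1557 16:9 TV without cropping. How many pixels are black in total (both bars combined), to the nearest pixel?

16:10 (1.600) < 16:9 (1.778), so the photograph fills the height.
The photograph is 1557 × 16/10 ≈ 2491.2000 px wide.
Leftover width: 2768 − 2491.2000 = 276.8000 px.
Across the 1557-px span: 276.8000 × 1557 ≈ 430978 px.

430978 pixels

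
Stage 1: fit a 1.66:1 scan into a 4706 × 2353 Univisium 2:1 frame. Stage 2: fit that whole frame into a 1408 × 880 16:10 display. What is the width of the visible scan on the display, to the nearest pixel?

1169 px

First fit — 1.66:1 into 4706×2353 spans the height: 3905.98 × 2353.00.
The Univisium 2:1 canvas is width-limited in 1408×880, giving 1408.00 × 704.00; scale factor 0.2992.
Applying the same ×0.2992: 3905.98 → 1168.64.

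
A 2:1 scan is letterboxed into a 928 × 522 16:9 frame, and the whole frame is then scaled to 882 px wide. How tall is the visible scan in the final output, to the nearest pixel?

At 928×522 the scan is width-limited, so height = 928 × 1/2 ≈ 464.00 px.
Resizing to 882 px wide multiplies everything by 0.9504: 464.00 → 441.00 px.

441 px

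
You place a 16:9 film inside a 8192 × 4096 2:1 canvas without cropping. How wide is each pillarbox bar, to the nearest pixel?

Since 1.778 < 2.000, the film is height-limited.
That makes the image 7281.78 px wide (4096 × 16/9).
Leftover width: 8192 − 7281.78 = 910.22 px → 455.11 each side.

455 px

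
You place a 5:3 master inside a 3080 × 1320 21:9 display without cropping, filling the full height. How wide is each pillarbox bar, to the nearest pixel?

Content width = 1320 × 5/3 ≈ 2200.00 px.
Black = 3080 − 2200.00 = 880.00 px, or 440.00 per bar.

440 px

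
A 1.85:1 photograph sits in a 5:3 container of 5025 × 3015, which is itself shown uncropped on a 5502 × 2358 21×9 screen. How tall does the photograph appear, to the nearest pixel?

Inside the 5025×3015 canvas the photograph is width-limited at 5025.00 × 2716.22.
Second fit — the 5:3 canvas into 5502×2358 spans the height: 3930.00 × 2358.00 (×0.7821 from 5025×3015).
So the photograph's height is 2716.22 × 0.7821 ≈ 2124.32.

2124 px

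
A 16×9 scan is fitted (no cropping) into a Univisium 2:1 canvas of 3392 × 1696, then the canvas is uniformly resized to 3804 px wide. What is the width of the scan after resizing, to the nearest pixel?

In the 3392×1696 frame the scan fills the height: width = 1696 × 16/9 ≈ 3015.11 px.
Scaling 3392 → 3804 is ×1.1215, so the width becomes 3015.11 × 1.1215 ≈ 3381.33 px.

3381 px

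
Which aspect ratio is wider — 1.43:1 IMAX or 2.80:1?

2.80:1

1.43 and 2.8; 2.8 > 1.43.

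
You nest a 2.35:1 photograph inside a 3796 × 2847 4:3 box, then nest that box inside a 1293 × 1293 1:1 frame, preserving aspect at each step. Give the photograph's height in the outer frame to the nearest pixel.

550 px

Inside the 3796×2847 canvas the photograph is width-limited at 3796.00 × 1615.32.
Second fit — the 4:3 canvas into 1293×1293 spans the width: 1293.00 × 969.75 (×0.3406 from 3796×2847).
So the photograph's height is 1615.32 × 0.3406 ≈ 550.21.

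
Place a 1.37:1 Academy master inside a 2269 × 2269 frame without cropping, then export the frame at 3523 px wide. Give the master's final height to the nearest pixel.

Fitted into 2269×2269, the master spans the width; its height is 2269 / 1.370 ≈ 1656.20 px.
Resizing to 3523 px wide multiplies everything by 1.5527: 1656.20 → 2571.53 px.

2572 px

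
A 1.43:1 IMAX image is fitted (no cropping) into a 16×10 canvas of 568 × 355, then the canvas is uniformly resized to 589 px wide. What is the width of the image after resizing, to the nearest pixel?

526 px

In the 568×355 frame the image fills the height: width = 355 × 1.430 ≈ 507.65 px.
The frame scales by 589/568 = 1.0370; 507.65 × 1.0370 ≈ 526.42 px.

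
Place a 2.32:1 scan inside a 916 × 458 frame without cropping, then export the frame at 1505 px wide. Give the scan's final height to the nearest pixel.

In the 916×458 frame the scan fills the width: height = 916 / 2.320 ≈ 394.83 px.
The frame scales by 1505/916 = 1.6430; 394.83 × 1.6430 ≈ 648.71 px.

649 px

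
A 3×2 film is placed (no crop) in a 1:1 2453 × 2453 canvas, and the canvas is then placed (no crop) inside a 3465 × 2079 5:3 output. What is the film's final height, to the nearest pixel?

First fit — 3×2 into 2453×2453 spans the width: 2453.00 × 1635.33.
The 1:1 canvas is height-limited in 3465×2079, giving 2079.00 × 2079.00; scale factor 0.8475.
The film scales with it: height 1635.33 × 0.8475 ≈ 1386.00.

1386 px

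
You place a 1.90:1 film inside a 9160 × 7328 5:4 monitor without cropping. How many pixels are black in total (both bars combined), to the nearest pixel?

1.90:1 is wider than 5:4, so it spans the full width.
That makes the image 4821.0526 px tall (9160 / 1.900).
7328 − 4821.0526 = 2506.9474 px of bars.
Across the 9160-px span: 2506.9474 × 9160 ≈ 22963638 px.

22963638 pixels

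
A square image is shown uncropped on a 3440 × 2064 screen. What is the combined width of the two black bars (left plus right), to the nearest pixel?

square (1.000) < 5:3 (1.667), so the image fills the height.
The image is 2064 × 1/1 ≈ 2064.00 px wide.
Leftover width: 3440 − 2064.00 = 1376.00 px.

1376 px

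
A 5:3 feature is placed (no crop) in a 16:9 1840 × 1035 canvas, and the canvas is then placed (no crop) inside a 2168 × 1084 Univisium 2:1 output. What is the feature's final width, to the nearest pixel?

1807 px

5:3 in 1840×1035: fills the height, so the feature is 1725.00 × 1035.00.
Second fit — the 16:9 canvas into 2168×1084 spans the height: 1927.11 × 1084.00 (×1.0473 from 1840×1035).
Applying the same ×1.0473: 1725.00 → 1806.67.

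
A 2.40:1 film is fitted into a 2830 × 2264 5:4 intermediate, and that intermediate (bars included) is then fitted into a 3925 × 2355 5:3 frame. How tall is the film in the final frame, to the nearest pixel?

2.40:1 in 2830×2264: fills the width, so the film is 2830.00 × 1179.17.
The 5:4 canvas is height-limited in 3925×2355, giving 2943.75 × 2355.00; scale factor 1.0402.
Applying the same ×1.0402: 1179.17 → 1226.56.

1227 px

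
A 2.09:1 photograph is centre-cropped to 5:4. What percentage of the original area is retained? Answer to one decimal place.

5:4 is narrower than 2.09:1, so the crop keeps the full height and trims the width.
Fraction kept = (1.250)/(2.090) ≈ 59.81%.

59.8%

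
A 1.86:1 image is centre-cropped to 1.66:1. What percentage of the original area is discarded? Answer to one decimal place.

10.8%

1.66:1 is narrower than 1.86:1, so the crop keeps the full height and trims the width.
Fraction kept = (1.660)/(1.860) ≈ 89.25%, so 10.75% is lost.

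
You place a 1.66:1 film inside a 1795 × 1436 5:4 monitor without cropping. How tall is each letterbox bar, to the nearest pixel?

1.66:1 (1.660) > 5:4 (1.250), so the film fills the width.
Content height = 1795 / 1.660 ≈ 1081.33 px.
Black = 1436 − 1081.33 = 354.67 px, or 177.34 per bar.

177 px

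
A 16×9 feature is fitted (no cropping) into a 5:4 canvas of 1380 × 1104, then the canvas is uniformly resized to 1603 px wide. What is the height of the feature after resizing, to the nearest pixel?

902 px

In the 1380×1104 frame the feature fills the width: height = 1380 × 9/16 ≈ 776.25 px.
Resizing to 1603 px wide multiplies everything by 1.1616: 776.25 → 901.69 px.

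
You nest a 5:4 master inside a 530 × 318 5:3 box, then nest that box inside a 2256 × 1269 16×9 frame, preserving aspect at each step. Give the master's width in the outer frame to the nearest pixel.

1586 px

First fit — 5:4 into 530×318 spans the height: 397.50 × 318.00.
5:3 in 2256×1269: fills the height, so the intermediate becomes 2115.00 × 1269.00 — a scale of ×3.9906.
The master scales with it: width 397.50 × 3.9906 ≈ 1586.25.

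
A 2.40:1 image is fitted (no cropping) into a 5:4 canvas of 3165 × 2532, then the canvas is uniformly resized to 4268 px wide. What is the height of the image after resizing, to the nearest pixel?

In the 3165×2532 frame the image fills the width: height = 3165 / 2.400 ≈ 1318.75 px.
The frame scales by 4268/3165 = 1.3485; 1318.75 × 1.3485 ≈ 1778.33 px.

1778 px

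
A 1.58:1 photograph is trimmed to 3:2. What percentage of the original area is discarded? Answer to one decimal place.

5.1%

Going from 1.58:1 to 3:2 means cutting width while keeping height.
(1.500)/(1.580) ≈ 0.949 of the area survives, leaving 5.06% discarded.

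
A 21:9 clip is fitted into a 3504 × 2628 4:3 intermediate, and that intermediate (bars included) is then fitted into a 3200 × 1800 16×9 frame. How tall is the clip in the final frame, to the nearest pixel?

First fit — 21:9 into 3504×2628 spans the width: 3504.00 × 1501.71.
Second fit — the 4:3 canvas into 3200×1800 spans the height: 2400.00 × 1800.00 (×0.6849 from 3504×2628).
The clip scales with it: height 1501.71 × 0.6849 ≈ 1028.57.

1029 px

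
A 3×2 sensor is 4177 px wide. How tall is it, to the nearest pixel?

At 3×2, 4177 / 3 × 2 ≈ 2784.67.

2785 px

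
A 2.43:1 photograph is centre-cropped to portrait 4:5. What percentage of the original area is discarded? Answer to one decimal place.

67.1%

portrait 4:5 is narrower than 2.43:1, so the crop keeps the full height and trims the width.
Area ratio = (0.800)/(2.430) = 32.92%; the remaining 67.08% is cropped out.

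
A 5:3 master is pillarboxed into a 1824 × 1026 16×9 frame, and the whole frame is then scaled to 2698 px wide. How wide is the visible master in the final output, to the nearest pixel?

2529 px

At 1824×1026 the master is height-limited, so width = 1026 × 5/3 ≈ 1710.00 px.
Scaling 1824 → 2698 is ×1.4792, so the width becomes 1710.00 × 1.4792 ≈ 2529.38 px.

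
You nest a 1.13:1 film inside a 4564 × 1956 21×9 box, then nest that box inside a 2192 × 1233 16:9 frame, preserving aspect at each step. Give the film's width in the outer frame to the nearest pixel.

Inside the 4564×1956 canvas the film is height-limited at 2210.28 × 1956.00.
Second fit — the 21×9 canvas into 2192×1233 spans the width: 2192.00 × 939.43 (×0.4803 from 4564×1956).
So the film's width is 2210.28 × 0.4803 ≈ 1061.55.

1062 px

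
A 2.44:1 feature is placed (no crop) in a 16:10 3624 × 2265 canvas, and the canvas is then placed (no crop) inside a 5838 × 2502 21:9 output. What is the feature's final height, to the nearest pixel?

1641 px

First fit — 2.44:1 into 3624×2265 spans the width: 3624.00 × 1485.25.
16:10 in 5838×2502: fills the height, so the intermediate becomes 4003.20 × 2502.00 — a scale of ×1.1046.
Applying the same ×1.1046: 1485.25 → 1640.66.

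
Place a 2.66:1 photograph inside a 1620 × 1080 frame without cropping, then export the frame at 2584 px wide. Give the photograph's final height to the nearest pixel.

971 px

Fitted into 1620×1080, the photograph spans the width; its height is 1620 / 2.660 ≈ 609.02 px.
The frame scales by 2584/1620 = 1.5951; 609.02 × 1.5951 ≈ 971.43 px.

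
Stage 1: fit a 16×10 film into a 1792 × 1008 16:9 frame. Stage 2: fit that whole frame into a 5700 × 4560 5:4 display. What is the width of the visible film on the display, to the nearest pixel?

5130 px

16×10 in 1792×1008: fills the height, so the film is 1612.80 × 1008.00.
Second fit — the 16:9 canvas into 5700×4560 spans the width: 5700.00 × 3206.25 (×3.1808 from 1792×1008).
The film scales with it: width 1612.80 × 3.1808 ≈ 5130.00.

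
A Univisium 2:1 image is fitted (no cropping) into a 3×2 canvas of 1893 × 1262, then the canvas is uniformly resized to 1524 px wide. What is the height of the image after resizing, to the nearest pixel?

762 px

At 1893×1262 the image is width-limited, so height = 1893 × 1/2 ≈ 946.50 px.
The frame scales by 1524/1893 = 0.8051; 946.50 × 0.8051 ≈ 762.00 px.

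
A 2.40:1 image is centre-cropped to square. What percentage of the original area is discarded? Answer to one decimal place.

58.3%

The height stays; only width is cut (since square is narrower than 2.40:1).
Fraction kept = (1.000)/(2.400) ≈ 41.67%, so 58.33% is lost.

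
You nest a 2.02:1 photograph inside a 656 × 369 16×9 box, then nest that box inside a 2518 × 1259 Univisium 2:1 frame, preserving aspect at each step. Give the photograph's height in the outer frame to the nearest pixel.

2.02:1 in 656×369: fills the width, so the photograph is 656.00 × 324.75.
16×9 in 2518×1259: fills the height, so the intermediate becomes 2238.22 × 1259.00 — a scale of ×3.4119.
Applying the same ×3.4119: 324.75 → 1108.03.

1108 px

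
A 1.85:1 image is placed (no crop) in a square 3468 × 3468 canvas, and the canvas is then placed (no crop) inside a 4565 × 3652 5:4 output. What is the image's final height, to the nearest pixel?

First fit — 1.85:1 into 3468×3468 spans the width: 3468.00 × 1874.59.
Second fit — the square canvas into 4565×3652 spans the height: 3652.00 × 3652.00 (×1.0531 from 3468×3468).
The image scales with it: height 1874.59 × 1.0531 ≈ 1974.05.

1974 px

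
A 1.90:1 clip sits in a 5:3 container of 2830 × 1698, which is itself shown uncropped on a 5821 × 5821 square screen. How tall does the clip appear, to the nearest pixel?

Inside the 2830×1698 canvas the clip is width-limited at 2830.00 × 1489.47.
The 5:3 canvas is width-limited in 5821×5821, giving 5821.00 × 3492.60; scale factor 2.0569.
The clip scales with it: height 1489.47 × 2.0569 ≈ 3063.68.

3064 px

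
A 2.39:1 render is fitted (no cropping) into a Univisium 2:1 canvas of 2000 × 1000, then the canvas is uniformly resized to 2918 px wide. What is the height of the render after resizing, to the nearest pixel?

At 2000×1000 the render is width-limited, so height = 2000 / 2.390 ≈ 836.82 px.
The frame scales by 2918/2000 = 1.4590; 836.82 × 1.4590 ≈ 1220.92 px.

1221 px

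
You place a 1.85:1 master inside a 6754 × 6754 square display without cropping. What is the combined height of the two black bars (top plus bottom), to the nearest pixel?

3103 px

Since 1.850 > 1.000, the master is width-limited.
That makes the image 3650.81 px tall (6754 / 1.850).
Black = 6754 − 3650.81 = 3103.19 px.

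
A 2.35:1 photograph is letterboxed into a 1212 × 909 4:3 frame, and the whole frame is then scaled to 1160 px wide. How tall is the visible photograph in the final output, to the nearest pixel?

494 px

In the 1212×909 frame the photograph fills the width: height = 1212 / 2.350 ≈ 515.74 px.
Resizing to 1160 px wide multiplies everything by 0.9571: 515.74 → 493.62 px.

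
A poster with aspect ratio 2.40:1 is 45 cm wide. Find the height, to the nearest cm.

19 cm

At 2.40:1, 45 / 2.400 ≈ 18.75.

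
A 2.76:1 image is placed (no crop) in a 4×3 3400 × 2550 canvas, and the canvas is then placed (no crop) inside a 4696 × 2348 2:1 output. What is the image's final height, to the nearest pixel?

1134 px

Inside the 3400×2550 canvas the image is width-limited at 3400.00 × 1231.88.
Second fit — the 4×3 canvas into 4696×2348 spans the height: 3130.67 × 2348.00 (×0.9208 from 3400×2550).
Applying the same ×0.9208: 1231.88 → 1134.30.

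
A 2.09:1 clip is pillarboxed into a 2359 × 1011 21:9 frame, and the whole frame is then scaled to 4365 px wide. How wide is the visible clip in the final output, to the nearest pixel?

3910 px

Fitted into 2359×1011, the clip spans the height; its width is 1011 × 2.090 ≈ 2112.99 px.
The frame scales by 4365/2359 = 1.8504; 2112.99 × 1.8504 ≈ 3909.79 px.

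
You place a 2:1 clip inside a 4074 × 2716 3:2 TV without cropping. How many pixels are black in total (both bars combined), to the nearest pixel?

2766246 pixels

2:1 is wider than 3:2, so it spans the full width.
Content height = 4074 × 1/2 ≈ 2037.0000 px.
2716 − 2037.0000 = 679.0000 px of bars.
Across the 4074-px span: 679.0000 × 4074 ≈ 2766246 px.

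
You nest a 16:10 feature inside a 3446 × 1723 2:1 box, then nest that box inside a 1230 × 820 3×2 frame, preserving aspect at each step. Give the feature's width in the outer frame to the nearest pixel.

984 px

First fit — 16:10 into 3446×1723 spans the height: 2756.80 × 1723.00.
2:1 in 1230×820: fills the width, so the intermediate becomes 1230.00 × 615.00 — a scale of ×0.3569.
The feature scales with it: width 2756.80 × 0.3569 ≈ 984.00.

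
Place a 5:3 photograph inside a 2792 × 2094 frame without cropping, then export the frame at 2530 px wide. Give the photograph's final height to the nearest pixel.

1518 px

Fitted into 2792×2094, the photograph spans the width; its height is 2792 × 3/5 ≈ 1675.20 px.
The frame scales by 2530/2792 = 0.9062; 1675.20 × 0.9062 ≈ 1518.00 px.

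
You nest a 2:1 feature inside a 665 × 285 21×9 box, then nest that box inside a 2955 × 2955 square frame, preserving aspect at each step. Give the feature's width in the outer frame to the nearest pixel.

First fit — 2:1 into 665×285 spans the height: 570.00 × 285.00.
21×9 in 2955×2955: fills the width, so the intermediate becomes 2955.00 × 1266.43 — a scale of ×4.4436.
Applying the same ×4.4436: 570.00 → 2532.86.

2533 px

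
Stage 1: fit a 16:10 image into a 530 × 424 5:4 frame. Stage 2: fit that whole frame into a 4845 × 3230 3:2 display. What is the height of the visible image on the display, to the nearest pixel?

First fit — 16:10 into 530×424 spans the width: 530.00 × 331.25.
The 5:4 canvas is height-limited in 4845×3230, giving 4037.50 × 3230.00; scale factor 7.6179.
So the image's height is 331.25 × 7.6179 ≈ 2523.44.

2523 px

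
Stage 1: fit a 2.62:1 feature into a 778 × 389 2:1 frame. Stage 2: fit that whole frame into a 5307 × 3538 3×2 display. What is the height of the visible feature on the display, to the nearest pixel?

2.62:1 in 778×389: fills the width, so the feature is 778.00 × 296.95.
Second fit — the 2:1 canvas into 5307×3538 spans the width: 5307.00 × 2653.50 (×6.8213 from 778×389).
The feature scales with it: height 296.95 × 6.8213 ≈ 2025.57.

2026 px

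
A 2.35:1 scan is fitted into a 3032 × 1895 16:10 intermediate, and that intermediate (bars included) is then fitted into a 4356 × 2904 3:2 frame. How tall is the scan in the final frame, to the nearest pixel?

1854 px

First fit — 2.35:1 into 3032×1895 spans the width: 3032.00 × 1290.21.
The 16:10 canvas is width-limited in 4356×2904, giving 4356.00 × 2722.50; scale factor 1.4367.
Applying the same ×1.4367: 1290.21 → 1853.62.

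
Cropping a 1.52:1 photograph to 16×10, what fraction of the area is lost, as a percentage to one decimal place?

The width stays; only height is cut (since 16×10 is wider than 1.52:1).
(1.520)/(1.600) ≈ 0.950 of the area survives, leaving 5.00% discarded.

5.0%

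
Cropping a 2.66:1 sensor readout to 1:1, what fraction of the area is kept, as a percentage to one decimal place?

37.6%

The height stays; only width is cut (since 1:1 is narrower than 2.66:1).
Area ratio = (1.000)/(2.660) = 37.59% retained.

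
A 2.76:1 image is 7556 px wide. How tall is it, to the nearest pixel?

7556 / 2.760 = 2737.68.

2738 px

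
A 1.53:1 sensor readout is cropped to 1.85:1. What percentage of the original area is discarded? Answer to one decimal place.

The width stays; only height is cut (since 1.85:1 is wider than 1.53:1).
Fraction kept = (1.530)/(1.850) ≈ 82.70%, so 17.30% is lost.

17.3%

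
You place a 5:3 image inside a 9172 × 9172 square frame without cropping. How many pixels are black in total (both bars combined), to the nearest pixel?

5:3 (1.667) > square (1.000), so the image fills the width.
Content height = 9172 × 3/5 ≈ 5503.2000 px.
Leftover height: 9172 − 5503.2000 = 3668.8000 px.
Bar area = 3668.8000 × 9172 ≈ 33650234 px.

33650234 pixels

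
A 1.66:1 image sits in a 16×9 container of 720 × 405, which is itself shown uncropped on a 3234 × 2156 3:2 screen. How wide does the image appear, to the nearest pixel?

3020 px

First fit — 1.66:1 into 720×405 spans the height: 672.30 × 405.00.
Second fit — the 16×9 canvas into 3234×2156 spans the width: 3234.00 × 1819.12 (×4.4917 from 720×405).
So the image's width is 672.30 × 4.4917 ≈ 3019.75.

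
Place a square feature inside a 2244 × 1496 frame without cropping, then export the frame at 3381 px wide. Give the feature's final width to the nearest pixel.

2254 px

In the 2244×1496 frame the feature fills the height: width = 1496 × 1/1 ≈ 1496.00 px.
The frame scales by 3381/2244 = 1.5067; 1496.00 × 1.5067 ≈ 2254.00 px.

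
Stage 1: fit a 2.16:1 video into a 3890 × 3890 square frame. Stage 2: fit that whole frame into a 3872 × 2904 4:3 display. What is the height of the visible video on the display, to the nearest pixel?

First fit — 2.16:1 into 3890×3890 spans the width: 3890.00 × 1800.93.
The square canvas is height-limited in 3872×2904, giving 2904.00 × 2904.00; scale factor 0.7465.
So the video's height is 1800.93 × 0.7465 ≈ 1344.44.

1344 px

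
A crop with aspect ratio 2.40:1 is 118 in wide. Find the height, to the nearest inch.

Height = 118 / 2.400 = 49.17.

49 in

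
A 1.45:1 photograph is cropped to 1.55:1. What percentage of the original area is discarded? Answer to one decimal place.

Going from 1.45:1 to 1.55:1 means cutting height while keeping width.
Area ratio = (1.450)/(1.550) = 93.55%; the remaining 6.45% is cropped out.

6.5%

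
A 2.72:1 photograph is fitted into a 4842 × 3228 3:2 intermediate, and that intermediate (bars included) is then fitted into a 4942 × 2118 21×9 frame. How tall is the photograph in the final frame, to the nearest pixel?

1168 px

First fit — 2.72:1 into 4842×3228 spans the width: 4842.00 × 1780.15.
3:2 in 4942×2118: fills the height, so the intermediate becomes 3177.00 × 2118.00 — a scale of ×0.6561.
Applying the same ×0.6561: 1780.15 → 1168.01.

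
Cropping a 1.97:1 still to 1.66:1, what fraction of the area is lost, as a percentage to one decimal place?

Going from 1.97:1 to 1.66:1 means cutting width while keeping height.
Area ratio = (1.660)/(1.970) = 84.26%; the remaining 15.74% is cropped out.

15.7%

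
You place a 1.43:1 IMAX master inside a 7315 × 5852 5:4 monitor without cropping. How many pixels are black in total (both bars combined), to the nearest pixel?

1.43:1 IMAX (1.430) > 5:4 (1.250), so the master fills the width.
That makes the image 5115.3846 px tall (7315 / 1.430).
Leftover height: 5852 − 5115.3846 = 736.6154 px.
That's 736.6154 × 7315 ≈ 5388342 black pixels.

5388342 pixels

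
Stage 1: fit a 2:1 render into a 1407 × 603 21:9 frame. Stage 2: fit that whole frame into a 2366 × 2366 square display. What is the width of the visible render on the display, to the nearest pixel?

2:1 in 1407×603: fills the height, so the render is 1206.00 × 603.00.
The 21:9 canvas is width-limited in 2366×2366, giving 2366.00 × 1014.00; scale factor 1.6816.
The render scales with it: width 1206.00 × 1.6816 ≈ 2028.00.

2028 px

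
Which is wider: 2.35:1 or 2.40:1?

2.35 and 2.4; 2.4 > 2.35.

2.40:1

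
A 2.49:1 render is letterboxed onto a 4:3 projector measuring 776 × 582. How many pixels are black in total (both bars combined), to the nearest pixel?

2.49:1 (2.490) > 4:3 (1.333), so the render fills the width.
That makes the image 311.6466 px tall (776 / 2.490).
Leftover height: 582 − 311.6466 = 270.3534 px.
Bar area = 270.3534 × 776 ≈ 209794 px.

209794 pixels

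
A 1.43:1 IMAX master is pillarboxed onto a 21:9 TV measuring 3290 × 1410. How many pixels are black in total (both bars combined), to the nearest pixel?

1795917 pixels

1.43:1 IMAX (1.430) < 21:9 (2.333), so the master fills the height.
Content width = 1410 × 1.430 ≈ 2016.3000 px.
Black = 3290 − 2016.3000 = 1273.7000 px.
Bar area = 1273.7000 × 1410 ≈ 1795917 px.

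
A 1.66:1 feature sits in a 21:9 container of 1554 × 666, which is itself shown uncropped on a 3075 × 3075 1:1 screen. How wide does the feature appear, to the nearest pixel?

Inside the 1554×666 canvas the feature is height-limited at 1105.56 × 666.00.
21:9 in 3075×3075: fills the width, so the intermediate becomes 3075.00 × 1317.86 — a scale of ×1.9788.
So the feature's width is 1105.56 × 1.9788 ≈ 2187.64.

2188 px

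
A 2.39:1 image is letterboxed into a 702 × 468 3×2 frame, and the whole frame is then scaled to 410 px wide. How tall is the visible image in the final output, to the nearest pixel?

172 px

In the 702×468 frame the image fills the width: height = 702 / 2.390 ≈ 293.72 px.
The frame scales by 410/702 = 0.5840; 293.72 × 0.5840 ≈ 171.55 px.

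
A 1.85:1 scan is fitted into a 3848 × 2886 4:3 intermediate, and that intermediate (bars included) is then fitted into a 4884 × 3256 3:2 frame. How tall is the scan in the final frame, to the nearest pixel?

2347 px

First fit — 1.85:1 into 3848×2886 spans the width: 3848.00 × 2080.00.
The 4:3 canvas is height-limited in 4884×3256, giving 4341.33 × 3256.00; scale factor 1.1282.
So the scan's height is 2080.00 × 1.1282 ≈ 2346.67.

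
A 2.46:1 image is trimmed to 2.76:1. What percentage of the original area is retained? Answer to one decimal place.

Going from 2.46:1 to 2.76:1 means cutting height while keeping width.
Fraction kept = (2.460)/(2.760) ≈ 89.13%.

89.1%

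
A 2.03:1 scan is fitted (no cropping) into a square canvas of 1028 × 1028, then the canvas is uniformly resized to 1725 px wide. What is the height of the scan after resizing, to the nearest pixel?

850 px

At 1028×1028 the scan is width-limited, so height = 1028 / 2.030 ≈ 506.40 px.
The frame scales by 1725/1028 = 1.6780; 506.40 × 1.6780 ≈ 849.75 px.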